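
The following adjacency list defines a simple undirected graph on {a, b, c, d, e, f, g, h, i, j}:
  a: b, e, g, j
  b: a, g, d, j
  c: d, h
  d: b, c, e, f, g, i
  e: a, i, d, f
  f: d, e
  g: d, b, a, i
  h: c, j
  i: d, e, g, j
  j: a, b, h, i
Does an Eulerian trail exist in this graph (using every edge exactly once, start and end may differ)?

Yes

Degrees: a:4, b:4, c:2, d:6, e:4, f:2, g:4, h:2, i:4, j:4
Odd-degree vertices: none (0 total).
With 0 odd-degree vertices and all edges in one connected piece, an Eulerian trail exists.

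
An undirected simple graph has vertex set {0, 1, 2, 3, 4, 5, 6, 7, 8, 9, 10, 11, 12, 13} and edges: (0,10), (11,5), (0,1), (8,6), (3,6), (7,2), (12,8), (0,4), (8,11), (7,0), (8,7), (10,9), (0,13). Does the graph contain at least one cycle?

No

|V| = 14, |E| = 13, number of components = 1.
A forest on 14 vertices with 1 component has exactly 13 edges, which matches — so no cycle.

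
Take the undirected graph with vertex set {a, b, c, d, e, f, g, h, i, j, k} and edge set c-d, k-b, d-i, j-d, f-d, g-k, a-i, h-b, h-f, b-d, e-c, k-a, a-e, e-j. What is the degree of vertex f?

Neighbors of f: d, h.

2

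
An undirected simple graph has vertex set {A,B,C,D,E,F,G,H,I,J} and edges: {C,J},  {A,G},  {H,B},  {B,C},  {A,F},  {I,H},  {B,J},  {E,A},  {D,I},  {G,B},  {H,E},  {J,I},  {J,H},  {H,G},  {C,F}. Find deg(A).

Neighbors of A: E, F, G.

3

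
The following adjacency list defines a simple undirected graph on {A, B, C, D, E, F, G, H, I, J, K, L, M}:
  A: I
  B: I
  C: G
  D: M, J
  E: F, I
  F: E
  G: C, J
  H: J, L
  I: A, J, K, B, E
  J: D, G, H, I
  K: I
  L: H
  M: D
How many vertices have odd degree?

Degrees: A:1, B:1, C:1, D:2, E:2, F:1, G:2, H:2, I:5, J:4, K:1, L:1, M:1
Odd-degree vertices: A, B, C, F, I, K, L, M.

8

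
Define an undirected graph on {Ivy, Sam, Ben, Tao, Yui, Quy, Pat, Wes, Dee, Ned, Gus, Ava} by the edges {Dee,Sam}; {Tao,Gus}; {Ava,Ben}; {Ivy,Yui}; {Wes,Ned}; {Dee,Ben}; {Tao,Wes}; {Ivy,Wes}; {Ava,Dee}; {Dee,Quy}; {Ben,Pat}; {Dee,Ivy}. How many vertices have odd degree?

10

Degrees: Ivy:3, Sam:1, Ben:3, Tao:2, Yui:1, Quy:1, Pat:1, Wes:3, Dee:5, Ned:1, Gus:1, Ava:2
Odd-degree vertices: Ivy, Sam, Ben, Yui, Quy, Pat, Wes, Dee, Ned, Gus.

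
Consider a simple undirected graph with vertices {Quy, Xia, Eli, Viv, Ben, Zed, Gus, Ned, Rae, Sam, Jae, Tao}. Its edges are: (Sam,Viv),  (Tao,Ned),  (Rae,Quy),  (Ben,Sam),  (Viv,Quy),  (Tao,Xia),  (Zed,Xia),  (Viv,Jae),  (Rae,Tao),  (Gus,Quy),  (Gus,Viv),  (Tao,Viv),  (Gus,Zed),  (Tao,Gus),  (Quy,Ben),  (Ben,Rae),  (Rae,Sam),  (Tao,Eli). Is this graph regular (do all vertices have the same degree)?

No

Degrees: Quy:4, Xia:2, Eli:1, Viv:5, Ben:3, Zed:2, Gus:4, Ned:1, Rae:4, Sam:3, Jae:1, Tao:6
Vertex Eli has degree 1 while Tao has degree 6, so the graph is not regular.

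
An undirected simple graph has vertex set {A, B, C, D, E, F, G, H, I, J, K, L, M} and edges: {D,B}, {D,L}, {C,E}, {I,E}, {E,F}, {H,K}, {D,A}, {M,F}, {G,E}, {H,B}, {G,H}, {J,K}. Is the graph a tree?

The graph has 13 vertices and 12 edges.
It is connected with exactly 12 edges, hence acyclic — it is a tree.

Yes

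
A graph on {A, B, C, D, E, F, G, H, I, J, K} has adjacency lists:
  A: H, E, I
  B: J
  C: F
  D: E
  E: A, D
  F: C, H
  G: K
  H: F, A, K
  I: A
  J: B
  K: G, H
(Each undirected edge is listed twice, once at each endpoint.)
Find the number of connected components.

Component: {B, J}
Component: {A, C, D, E, F, G, H, I, K}

2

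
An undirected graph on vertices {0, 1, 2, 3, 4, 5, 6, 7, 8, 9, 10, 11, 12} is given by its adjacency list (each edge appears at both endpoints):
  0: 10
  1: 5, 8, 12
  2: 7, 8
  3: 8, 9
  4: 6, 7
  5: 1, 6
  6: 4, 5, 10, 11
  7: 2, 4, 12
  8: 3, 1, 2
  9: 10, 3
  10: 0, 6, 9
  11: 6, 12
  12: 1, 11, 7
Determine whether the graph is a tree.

No

The graph has 13 vertices and 16 edges.
A tree on 13 vertices has exactly 12 edges; this graph has 16, so it contains a cycle and is not a tree.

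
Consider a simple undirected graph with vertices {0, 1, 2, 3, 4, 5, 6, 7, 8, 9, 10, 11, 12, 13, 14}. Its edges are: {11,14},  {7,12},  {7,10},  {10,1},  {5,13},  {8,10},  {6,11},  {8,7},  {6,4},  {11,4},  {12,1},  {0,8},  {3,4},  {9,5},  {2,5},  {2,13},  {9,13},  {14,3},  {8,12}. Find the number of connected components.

3

Component: {2, 5, 9, 13}
Component: {3, 4, 6, 11, 14}
Component: {0, 1, 7, 8, 10, 12}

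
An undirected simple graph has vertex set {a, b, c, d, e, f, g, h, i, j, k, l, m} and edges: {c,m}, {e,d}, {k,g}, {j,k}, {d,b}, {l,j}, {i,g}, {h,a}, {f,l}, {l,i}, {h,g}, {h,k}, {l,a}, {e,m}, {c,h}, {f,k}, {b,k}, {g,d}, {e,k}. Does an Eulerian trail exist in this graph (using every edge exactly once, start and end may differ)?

Yes

Degrees: a:2, b:2, c:2, d:3, e:3, f:2, g:4, h:4, i:2, j:2, k:6, l:4, m:2
Odd-degree vertices: d, e (2 total).
With 2 odd-degree vertices and all edges in one connected piece, an Eulerian trail exists (from d to e).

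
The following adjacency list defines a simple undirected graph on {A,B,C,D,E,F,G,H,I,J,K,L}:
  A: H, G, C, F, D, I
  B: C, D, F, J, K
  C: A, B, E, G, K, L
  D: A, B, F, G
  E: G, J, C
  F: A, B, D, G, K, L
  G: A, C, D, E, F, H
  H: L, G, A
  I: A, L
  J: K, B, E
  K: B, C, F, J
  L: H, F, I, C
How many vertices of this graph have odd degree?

Degrees: A:6, B:5, C:6, D:4, E:3, F:6, G:6, H:3, I:2, J:3, K:4, L:4
Odd-degree vertices: B, E, H, J.

4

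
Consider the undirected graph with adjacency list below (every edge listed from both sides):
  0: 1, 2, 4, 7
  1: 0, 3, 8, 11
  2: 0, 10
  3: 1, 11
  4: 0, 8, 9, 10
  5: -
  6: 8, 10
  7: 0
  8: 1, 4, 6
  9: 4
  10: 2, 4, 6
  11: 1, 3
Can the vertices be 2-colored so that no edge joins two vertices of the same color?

No

The cycle 1-3-11-1 has length 3, which is odd, so the graph is not bipartite.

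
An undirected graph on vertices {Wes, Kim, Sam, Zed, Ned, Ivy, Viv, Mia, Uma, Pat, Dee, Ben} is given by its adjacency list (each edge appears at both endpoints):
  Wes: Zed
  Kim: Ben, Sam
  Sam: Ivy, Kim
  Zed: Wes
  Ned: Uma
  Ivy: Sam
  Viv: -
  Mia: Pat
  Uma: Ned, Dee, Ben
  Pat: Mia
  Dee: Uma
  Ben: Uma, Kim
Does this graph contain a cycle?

The graph has 12 vertices, 8 edges, and 4 connected components.
Since 8 = 12 - 4, the graph is a forest and contains no cycle.

No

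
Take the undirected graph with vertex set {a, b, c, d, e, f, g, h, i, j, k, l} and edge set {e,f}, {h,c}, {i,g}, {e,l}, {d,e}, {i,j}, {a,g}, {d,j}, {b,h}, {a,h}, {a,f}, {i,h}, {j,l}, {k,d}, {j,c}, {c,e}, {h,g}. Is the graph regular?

Degrees: a:3, b:1, c:3, d:3, e:4, f:2, g:3, h:5, i:3, j:4, k:1, l:2
Degrees are not all equal (e.g. deg(b)=1 but deg(h)=5); not regular.

No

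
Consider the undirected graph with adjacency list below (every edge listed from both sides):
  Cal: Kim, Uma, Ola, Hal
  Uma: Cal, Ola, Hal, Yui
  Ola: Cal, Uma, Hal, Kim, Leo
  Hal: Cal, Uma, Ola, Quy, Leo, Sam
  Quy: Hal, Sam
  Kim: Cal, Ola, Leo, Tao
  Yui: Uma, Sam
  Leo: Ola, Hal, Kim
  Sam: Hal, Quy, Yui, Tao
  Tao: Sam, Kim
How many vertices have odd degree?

2

Degrees: Cal:4, Uma:4, Ola:5, Hal:6, Quy:2, Kim:4, Yui:2, Leo:3, Sam:4, Tao:2
Odd-degree vertices: Ola, Leo.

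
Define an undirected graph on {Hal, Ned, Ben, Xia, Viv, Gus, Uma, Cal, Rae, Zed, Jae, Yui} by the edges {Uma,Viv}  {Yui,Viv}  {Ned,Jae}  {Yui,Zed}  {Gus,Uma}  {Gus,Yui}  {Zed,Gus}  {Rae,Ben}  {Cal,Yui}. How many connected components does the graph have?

Component: {Hal}
Component: {Xia}
Component: {Ned, Jae}
Component: {Ben, Rae}
Component: {Viv, Gus, Uma, Cal, Zed, Yui}

5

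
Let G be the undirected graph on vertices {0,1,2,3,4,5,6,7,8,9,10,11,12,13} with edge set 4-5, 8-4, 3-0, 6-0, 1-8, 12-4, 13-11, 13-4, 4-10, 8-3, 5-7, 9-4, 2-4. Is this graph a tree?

Yes

|V| = 14, |E| = 13.
It is connected with exactly 13 edges, hence acyclic — it is a tree.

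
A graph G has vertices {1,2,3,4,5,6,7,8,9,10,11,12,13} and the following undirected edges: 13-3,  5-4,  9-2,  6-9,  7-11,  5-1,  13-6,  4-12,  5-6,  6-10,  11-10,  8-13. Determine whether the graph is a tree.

Yes

|V| = 13, |E| = 12.
Connected and |E| = |V| - 1, which characterizes a tree.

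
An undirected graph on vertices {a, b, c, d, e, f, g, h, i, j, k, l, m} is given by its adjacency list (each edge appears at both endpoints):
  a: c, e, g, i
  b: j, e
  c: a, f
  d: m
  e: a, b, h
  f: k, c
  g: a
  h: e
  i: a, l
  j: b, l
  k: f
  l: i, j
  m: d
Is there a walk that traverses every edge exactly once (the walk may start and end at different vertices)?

Degrees: a:4, b:2, c:2, d:1, e:3, f:2, g:1, h:1, i:2, j:2, k:1, l:2, m:1
Odd-degree vertices: d, e, g, h, k, m (6 total).
An Eulerian trail requires 0 or 2 odd-degree vertices; here there are 6.

No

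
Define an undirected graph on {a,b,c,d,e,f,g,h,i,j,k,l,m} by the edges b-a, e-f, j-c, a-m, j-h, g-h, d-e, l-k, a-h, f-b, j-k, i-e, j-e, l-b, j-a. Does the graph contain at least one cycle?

Yes

|V| = 13, |E| = 15, number of components = 1.
Since 15 > 13 - 1, a cycle must exist; for instance j-k-l-b-f-e-j.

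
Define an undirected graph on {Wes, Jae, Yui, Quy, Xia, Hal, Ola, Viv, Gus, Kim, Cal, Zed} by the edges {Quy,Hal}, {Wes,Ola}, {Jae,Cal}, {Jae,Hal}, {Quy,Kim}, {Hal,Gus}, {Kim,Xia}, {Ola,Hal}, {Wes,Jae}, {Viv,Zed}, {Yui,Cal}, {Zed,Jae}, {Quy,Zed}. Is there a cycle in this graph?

|V| = 12, |E| = 13, number of components = 1.
One cycle is Wes-Jae-Zed-Quy-Hal-Ola-Wes.

Yes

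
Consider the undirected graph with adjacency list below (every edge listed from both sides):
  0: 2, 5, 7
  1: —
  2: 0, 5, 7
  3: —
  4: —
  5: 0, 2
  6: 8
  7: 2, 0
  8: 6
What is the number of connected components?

5

Component: {1}
Component: {3}
Component: {4}
Component: {6, 8}
Component: {0, 2, 5, 7}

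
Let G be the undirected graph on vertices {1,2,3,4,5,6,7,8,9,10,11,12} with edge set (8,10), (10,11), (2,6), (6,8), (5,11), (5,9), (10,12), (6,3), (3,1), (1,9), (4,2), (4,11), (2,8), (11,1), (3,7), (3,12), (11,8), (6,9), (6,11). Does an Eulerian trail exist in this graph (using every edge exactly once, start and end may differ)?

Degrees: 1:3, 2:3, 3:4, 4:2, 5:2, 6:5, 7:1, 8:4, 9:3, 10:3, 11:6, 12:2
Odd-degree vertices: 1, 2, 6, 7, 9, 10 (6 total).
With 6 odd-degree vertices (more than two), no single trail can use every edge.

No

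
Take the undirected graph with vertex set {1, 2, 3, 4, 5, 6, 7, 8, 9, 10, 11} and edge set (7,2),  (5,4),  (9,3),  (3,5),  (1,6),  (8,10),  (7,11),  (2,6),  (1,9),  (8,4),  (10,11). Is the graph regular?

Degrees: 1:2, 2:2, 3:2, 4:2, 5:2, 6:2, 7:2, 8:2, 9:2, 10:2, 11:2
Every vertex has degree 2, so the graph is 2-regular.

Yes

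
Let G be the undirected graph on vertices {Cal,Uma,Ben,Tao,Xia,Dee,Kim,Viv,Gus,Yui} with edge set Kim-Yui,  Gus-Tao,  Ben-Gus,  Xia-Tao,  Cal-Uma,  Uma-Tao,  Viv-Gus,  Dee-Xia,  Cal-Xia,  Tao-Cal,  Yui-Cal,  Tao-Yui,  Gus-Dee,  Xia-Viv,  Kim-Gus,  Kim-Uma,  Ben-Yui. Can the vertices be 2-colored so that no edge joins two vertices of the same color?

The cycle Tao-Cal-Yui-Tao has length 3, which is odd, so the graph is not bipartite.

No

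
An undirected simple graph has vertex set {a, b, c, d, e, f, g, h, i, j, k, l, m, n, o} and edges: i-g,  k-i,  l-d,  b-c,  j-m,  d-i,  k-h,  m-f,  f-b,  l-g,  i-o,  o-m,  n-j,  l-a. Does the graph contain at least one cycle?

Yes

The graph has 15 vertices, 14 edges, and 2 connected components.
Since 14 > 15 - 2, a cycle must exist; for instance l-g-i-d-l.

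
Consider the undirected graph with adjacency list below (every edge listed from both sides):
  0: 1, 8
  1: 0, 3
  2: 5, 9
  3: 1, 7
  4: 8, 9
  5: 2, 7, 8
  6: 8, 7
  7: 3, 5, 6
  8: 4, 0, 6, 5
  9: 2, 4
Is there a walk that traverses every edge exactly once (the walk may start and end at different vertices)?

Yes

Degrees: 0:2, 1:2, 2:2, 3:2, 4:2, 5:3, 6:2, 7:3, 8:4, 9:2
Odd-degree vertices: 5, 7 (2 total).
The non-isolated vertices are connected and exactly 2 have odd degree, so an Eulerian trail exists (from 5 to 7).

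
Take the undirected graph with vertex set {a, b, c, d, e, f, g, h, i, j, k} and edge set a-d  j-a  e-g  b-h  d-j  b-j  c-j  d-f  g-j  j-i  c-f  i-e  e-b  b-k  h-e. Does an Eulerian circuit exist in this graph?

Degrees: a:2, b:4, c:2, d:3, e:4, f:2, g:2, h:2, i:2, j:6, k:1
d, k have odd degree; an Eulerian circuit needs every degree to be even, so none exists.

No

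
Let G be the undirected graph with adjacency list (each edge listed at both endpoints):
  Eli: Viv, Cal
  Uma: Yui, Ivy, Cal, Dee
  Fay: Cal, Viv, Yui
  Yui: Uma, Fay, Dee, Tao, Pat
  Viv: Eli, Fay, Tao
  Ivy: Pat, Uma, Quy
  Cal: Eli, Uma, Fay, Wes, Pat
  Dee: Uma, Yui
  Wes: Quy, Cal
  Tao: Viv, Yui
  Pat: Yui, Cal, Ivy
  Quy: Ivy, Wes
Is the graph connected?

Yes

Starting from Eli and exploring outward reaches every vertex (Eli, Cal, Viv, Wes, Pat, Uma, Fay, Tao, Quy, Yui, Ivy, Dee); the graph is connected.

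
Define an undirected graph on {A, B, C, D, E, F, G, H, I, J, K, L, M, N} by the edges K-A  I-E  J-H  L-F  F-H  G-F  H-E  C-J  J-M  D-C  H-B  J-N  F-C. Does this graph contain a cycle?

The graph has 14 vertices, 13 edges, and 2 connected components.
Since 13 > 14 - 2, a cycle must exist; for instance H-F-C-J-H.

Yes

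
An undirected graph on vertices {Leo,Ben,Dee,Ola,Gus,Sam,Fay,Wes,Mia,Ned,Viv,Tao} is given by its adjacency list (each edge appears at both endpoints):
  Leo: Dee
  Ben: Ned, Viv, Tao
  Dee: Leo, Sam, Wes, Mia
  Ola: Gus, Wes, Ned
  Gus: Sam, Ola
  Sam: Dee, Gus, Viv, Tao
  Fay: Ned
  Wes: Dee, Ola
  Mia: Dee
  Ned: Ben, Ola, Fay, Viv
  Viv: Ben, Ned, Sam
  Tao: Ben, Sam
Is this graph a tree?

|V| = 12, |E| = 15.
Connected but with 15 > 11 edges, so it has a cycle and is not a tree.

No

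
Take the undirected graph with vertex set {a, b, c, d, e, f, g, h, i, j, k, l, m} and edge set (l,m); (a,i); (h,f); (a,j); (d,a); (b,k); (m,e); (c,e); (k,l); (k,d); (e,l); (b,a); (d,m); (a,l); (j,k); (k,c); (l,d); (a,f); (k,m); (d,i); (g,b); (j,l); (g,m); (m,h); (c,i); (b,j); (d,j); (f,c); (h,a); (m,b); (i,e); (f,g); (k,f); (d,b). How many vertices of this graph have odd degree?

Degrees: a:7, b:6, c:4, d:7, e:4, f:5, g:3, h:3, i:4, j:5, k:7, l:6, m:7
Odd-degree vertices: a, d, f, g, h, j, k, m.

8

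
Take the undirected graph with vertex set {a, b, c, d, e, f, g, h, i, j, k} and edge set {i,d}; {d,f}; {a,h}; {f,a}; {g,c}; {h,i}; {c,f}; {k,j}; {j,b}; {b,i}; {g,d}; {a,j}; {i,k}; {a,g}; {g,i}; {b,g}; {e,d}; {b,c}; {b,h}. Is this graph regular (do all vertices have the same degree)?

No

Degrees: a:4, b:5, c:3, d:4, e:1, f:3, g:5, h:3, i:5, j:3, k:2
Degrees are not all equal (e.g. deg(e)=1 but deg(b)=5); not regular.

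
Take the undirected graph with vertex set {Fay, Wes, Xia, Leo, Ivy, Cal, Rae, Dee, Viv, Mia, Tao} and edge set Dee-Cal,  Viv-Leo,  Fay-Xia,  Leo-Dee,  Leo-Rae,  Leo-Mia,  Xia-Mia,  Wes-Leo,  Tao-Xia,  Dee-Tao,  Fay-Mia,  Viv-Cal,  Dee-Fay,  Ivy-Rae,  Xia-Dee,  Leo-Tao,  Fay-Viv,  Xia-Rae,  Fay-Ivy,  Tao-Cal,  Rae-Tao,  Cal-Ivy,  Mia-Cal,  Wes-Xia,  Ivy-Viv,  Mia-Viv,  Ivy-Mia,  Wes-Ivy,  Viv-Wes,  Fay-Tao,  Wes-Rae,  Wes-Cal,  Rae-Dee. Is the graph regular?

Yes

Degrees: Fay:6, Wes:6, Xia:6, Leo:6, Ivy:6, Cal:6, Rae:6, Dee:6, Viv:6, Mia:6, Tao:6
All degrees equal 6; the graph is regular.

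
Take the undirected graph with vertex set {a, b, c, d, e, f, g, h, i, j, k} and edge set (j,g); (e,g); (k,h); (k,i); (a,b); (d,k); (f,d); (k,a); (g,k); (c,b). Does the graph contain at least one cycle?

No

|V| = 11, |E| = 10, number of components = 1.
A forest on 11 vertices with 1 component has exactly 10 edges, which matches — so no cycle.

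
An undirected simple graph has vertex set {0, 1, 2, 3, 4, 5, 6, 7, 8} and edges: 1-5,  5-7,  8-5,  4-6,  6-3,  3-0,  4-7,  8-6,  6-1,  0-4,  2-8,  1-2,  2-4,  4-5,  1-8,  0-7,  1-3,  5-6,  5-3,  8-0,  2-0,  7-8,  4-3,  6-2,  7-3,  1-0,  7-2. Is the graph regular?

Degrees: 0:6, 1:6, 2:6, 3:6, 4:6, 5:6, 6:6, 7:6, 8:6
Every vertex has degree 6, so the graph is 6-regular.

Yes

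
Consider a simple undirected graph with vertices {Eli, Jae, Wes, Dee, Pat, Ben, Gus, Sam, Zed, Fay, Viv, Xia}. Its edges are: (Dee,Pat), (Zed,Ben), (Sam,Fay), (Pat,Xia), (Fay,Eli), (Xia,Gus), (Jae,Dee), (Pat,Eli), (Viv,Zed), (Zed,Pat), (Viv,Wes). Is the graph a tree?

|V| = 12, |E| = 11.
It is connected with exactly 11 edges, hence acyclic — it is a tree.

Yes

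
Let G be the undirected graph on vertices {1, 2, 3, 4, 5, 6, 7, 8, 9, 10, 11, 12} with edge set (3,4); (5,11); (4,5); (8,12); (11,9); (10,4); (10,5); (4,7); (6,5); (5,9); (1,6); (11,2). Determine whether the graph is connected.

Component: {8, 12}
Component: {1, 2, 3, 4, 5, 6, 7, 9, 10, 11}
No edge joins these 2 groups, so the graph is disconnected.

No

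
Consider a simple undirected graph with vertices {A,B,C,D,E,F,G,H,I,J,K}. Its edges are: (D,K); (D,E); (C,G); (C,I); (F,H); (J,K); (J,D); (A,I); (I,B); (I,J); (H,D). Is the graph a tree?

No

|V| = 11, |E| = 11.
A tree on 11 vertices has exactly 10 edges; this graph has 11, so it contains a cycle and is not a tree.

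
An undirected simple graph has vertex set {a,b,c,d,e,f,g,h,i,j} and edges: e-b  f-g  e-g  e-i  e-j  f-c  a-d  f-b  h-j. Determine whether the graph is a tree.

|V| = 10, |E| = 9.
It is not connected, so it is not a tree.

No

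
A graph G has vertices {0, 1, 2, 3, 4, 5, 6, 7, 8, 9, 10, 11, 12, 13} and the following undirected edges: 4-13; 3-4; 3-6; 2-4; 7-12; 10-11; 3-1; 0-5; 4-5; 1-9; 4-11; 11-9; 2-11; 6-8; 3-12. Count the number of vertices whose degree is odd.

6

Degrees: 0:1, 1:2, 2:2, 3:4, 4:5, 5:2, 6:2, 7:1, 8:1, 9:2, 10:1, 11:4, 12:2, 13:1
Odd-degree vertices: 0, 4, 7, 8, 10, 13.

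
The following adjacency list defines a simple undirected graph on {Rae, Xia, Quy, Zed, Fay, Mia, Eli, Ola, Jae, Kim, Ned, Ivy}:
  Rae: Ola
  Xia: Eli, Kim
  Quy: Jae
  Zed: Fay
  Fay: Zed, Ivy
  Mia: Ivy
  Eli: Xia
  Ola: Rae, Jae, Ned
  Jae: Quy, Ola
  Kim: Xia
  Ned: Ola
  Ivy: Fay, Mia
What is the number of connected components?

3

Component: {Xia, Eli, Kim}
Component: {Zed, Fay, Mia, Ivy}
Component: {Rae, Quy, Ola, Jae, Ned}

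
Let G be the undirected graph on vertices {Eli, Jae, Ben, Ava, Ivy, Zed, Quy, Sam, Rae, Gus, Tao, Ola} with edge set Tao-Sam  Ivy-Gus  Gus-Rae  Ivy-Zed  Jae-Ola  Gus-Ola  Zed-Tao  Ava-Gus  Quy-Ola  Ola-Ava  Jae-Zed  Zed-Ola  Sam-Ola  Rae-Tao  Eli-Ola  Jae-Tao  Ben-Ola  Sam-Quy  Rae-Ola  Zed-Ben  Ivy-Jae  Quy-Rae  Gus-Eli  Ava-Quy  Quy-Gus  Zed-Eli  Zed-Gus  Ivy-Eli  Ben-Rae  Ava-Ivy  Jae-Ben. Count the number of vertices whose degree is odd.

8

Degrees: Eli:4, Jae:5, Ben:4, Ava:4, Ivy:5, Zed:7, Quy:5, Sam:3, Rae:5, Gus:7, Tao:4, Ola:9
Odd-degree vertices: Jae, Ivy, Zed, Quy, Sam, Rae, Gus, Ola.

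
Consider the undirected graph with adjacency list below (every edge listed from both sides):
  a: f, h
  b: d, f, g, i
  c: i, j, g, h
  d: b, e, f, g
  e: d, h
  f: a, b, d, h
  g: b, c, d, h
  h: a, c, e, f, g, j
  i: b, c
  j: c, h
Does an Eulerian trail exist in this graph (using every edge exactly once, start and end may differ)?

Degrees: a:2, b:4, c:4, d:4, e:2, f:4, g:4, h:6, i:2, j:2
Odd-degree vertices: none (0 total).
The non-isolated vertices are connected and exactly 0 have odd degree, so an Eulerian trail exists.

Yes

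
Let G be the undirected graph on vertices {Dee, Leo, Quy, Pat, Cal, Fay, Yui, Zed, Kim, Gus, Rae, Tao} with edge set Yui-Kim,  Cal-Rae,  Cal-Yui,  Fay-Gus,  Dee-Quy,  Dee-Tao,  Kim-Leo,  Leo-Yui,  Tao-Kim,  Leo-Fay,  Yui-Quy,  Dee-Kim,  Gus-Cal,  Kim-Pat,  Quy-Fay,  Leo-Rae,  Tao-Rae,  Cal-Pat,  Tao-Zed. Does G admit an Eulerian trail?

Degrees: Dee:3, Leo:4, Quy:3, Pat:2, Cal:4, Fay:3, Yui:4, Zed:1, Kim:5, Gus:2, Rae:3, Tao:4
Odd-degree vertices: Dee, Quy, Fay, Zed, Kim, Rae (6 total).
An Eulerian trail requires 0 or 2 odd-degree vertices; here there are 6.

No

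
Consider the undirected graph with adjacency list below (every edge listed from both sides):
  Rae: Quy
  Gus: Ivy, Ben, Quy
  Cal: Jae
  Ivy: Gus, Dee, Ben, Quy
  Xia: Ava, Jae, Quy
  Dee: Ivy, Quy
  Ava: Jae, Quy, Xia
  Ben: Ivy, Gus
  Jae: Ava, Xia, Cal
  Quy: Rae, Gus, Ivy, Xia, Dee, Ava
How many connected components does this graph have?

Component: {Rae, Gus, Cal, Ivy, Xia, Dee, Ava, Ben, Jae, Quy}

1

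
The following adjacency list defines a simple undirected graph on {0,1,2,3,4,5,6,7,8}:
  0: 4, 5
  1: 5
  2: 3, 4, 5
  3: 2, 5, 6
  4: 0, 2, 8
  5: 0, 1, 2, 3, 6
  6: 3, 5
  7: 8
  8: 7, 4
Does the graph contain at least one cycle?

Yes

|V| = 9, |E| = 11, number of components = 1.
Since 11 > 9 - 1, a cycle must exist; for instance 2-5-6-3-2.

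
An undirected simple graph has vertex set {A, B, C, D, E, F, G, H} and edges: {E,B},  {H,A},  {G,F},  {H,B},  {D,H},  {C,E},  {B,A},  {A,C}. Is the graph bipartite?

No

The cycle B-A-H-B has length 3, which is odd, so the graph is not bipartite.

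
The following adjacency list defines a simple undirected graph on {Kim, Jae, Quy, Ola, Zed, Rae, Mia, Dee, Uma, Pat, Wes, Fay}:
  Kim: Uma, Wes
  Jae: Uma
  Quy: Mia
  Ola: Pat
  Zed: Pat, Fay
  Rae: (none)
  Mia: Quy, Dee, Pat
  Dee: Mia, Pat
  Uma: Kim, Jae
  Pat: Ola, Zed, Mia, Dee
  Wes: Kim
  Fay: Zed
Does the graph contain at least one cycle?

|V| = 12, |E| = 10, number of components = 3.
One cycle is Mia-Dee-Pat-Mia.

Yes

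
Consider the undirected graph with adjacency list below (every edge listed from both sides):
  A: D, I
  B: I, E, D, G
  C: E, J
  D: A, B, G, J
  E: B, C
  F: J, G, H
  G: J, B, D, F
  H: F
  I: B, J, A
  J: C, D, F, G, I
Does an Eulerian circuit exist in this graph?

Degrees: A:2, B:4, C:2, D:4, E:2, F:3, G:4, H:1, I:3, J:5
F, H, I, J have odd degree; an Eulerian circuit needs every degree to be even, so none exists.

No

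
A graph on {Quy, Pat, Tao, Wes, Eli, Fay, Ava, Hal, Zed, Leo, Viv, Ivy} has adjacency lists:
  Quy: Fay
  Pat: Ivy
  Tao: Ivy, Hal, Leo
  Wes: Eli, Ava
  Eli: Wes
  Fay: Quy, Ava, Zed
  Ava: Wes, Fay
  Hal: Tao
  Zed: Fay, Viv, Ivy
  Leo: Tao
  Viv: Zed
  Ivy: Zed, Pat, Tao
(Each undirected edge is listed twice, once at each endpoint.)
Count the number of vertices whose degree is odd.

10

Degrees: Quy:1, Pat:1, Tao:3, Wes:2, Eli:1, Fay:3, Ava:2, Hal:1, Zed:3, Leo:1, Viv:1, Ivy:3
Odd-degree vertices: Quy, Pat, Tao, Eli, Fay, Hal, Zed, Leo, Viv, Ivy.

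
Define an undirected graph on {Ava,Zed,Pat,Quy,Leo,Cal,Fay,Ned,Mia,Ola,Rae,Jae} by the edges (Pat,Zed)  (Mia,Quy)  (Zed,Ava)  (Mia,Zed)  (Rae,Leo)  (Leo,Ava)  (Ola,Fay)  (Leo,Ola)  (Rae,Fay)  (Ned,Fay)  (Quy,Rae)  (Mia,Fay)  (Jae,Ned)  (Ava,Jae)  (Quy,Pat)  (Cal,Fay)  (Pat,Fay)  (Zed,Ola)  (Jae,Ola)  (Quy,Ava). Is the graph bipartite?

Partition the vertices as {Zed, Quy, Leo, Fay, Jae} vs {Ava, Pat, Cal, Ned, Mia, Ola, Rae}. Each listed edge has one endpoint in each part, so the graph is bipartite.

Yes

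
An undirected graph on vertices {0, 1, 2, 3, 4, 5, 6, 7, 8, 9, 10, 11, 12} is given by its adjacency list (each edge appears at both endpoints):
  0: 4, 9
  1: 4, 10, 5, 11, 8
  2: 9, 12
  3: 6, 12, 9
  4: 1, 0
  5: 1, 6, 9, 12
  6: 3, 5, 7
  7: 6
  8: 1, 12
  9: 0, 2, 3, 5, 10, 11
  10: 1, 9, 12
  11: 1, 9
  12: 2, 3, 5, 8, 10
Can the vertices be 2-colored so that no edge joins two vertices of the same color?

No

The cycle 9-0-4-1-5-9 has length 5, which is odd, so the graph is not bipartite.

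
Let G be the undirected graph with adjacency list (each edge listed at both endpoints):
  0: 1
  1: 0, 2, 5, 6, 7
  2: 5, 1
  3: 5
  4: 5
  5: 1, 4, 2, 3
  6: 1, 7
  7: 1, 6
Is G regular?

Degrees: 0:1, 1:5, 2:2, 3:1, 4:1, 5:4, 6:2, 7:2
Vertex 0 has degree 1 while 1 has degree 5, so the graph is not regular.

No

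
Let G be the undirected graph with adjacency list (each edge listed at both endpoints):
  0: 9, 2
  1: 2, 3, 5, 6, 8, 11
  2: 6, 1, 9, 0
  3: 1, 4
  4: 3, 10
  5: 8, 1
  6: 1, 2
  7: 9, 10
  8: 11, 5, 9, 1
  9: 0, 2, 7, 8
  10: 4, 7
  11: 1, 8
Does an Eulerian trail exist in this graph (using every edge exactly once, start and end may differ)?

Yes

Degrees: 0:2, 1:6, 2:4, 3:2, 4:2, 5:2, 6:2, 7:2, 8:4, 9:4, 10:2, 11:2
Odd-degree vertices: none (0 total).
With 0 odd-degree vertices and all edges in one connected piece, an Eulerian trail exists.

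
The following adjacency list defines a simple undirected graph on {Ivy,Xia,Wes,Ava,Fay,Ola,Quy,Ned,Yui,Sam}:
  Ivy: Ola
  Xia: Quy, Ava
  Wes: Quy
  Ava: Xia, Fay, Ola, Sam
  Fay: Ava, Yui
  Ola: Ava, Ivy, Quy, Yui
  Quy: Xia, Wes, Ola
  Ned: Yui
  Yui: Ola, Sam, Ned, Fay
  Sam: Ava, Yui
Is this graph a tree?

The graph has 10 vertices and 12 edges.
A tree on 10 vertices has exactly 9 edges; this graph has 12, so it contains a cycle and is not a tree.

No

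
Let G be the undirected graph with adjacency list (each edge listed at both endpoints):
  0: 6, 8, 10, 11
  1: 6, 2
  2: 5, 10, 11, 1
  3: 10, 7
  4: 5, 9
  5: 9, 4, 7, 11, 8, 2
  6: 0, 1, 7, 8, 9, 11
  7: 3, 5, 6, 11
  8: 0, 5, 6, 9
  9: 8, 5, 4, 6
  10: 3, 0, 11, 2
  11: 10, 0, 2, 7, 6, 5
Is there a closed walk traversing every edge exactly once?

Degrees: 0:4, 1:2, 2:4, 3:2, 4:2, 5:6, 6:6, 7:4, 8:4, 9:4, 10:4, 11:6
All degrees are even and the non-isolated vertices are connected — an Eulerian circuit exists.

Yes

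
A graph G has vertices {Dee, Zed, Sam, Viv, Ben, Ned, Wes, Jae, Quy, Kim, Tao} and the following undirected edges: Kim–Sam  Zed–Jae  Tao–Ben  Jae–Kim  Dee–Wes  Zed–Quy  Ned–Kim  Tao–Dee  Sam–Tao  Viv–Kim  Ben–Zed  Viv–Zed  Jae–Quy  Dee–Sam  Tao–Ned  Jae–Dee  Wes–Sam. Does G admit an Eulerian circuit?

Degrees: Dee:4, Zed:4, Sam:4, Viv:2, Ben:2, Ned:2, Wes:2, Jae:4, Quy:2, Kim:4, Tao:4
All degrees are even and the non-isolated vertices are connected — an Eulerian circuit exists.

Yes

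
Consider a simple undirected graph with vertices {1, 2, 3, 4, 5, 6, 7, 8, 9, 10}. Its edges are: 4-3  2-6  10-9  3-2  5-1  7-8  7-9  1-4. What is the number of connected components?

2

Component: {7, 8, 9, 10}
Component: {1, 2, 3, 4, 5, 6}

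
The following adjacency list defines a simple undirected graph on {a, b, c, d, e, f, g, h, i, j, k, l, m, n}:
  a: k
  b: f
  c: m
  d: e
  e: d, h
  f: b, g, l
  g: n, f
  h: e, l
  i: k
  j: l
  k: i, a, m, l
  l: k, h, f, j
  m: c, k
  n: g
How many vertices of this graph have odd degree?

8

Degrees: a:1, b:1, c:1, d:1, e:2, f:3, g:2, h:2, i:1, j:1, k:4, l:4, m:2, n:1
Odd-degree vertices: a, b, c, d, f, i, j, n.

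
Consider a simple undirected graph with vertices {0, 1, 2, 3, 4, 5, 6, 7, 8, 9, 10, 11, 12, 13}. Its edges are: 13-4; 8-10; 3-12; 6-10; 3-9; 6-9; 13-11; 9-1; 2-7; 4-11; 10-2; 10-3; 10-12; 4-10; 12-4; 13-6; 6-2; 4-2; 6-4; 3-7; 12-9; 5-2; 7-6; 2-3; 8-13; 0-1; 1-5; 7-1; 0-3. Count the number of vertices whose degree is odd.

0

Degrees: 0:2, 1:4, 2:6, 3:6, 4:6, 5:2, 6:6, 7:4, 8:2, 9:4, 10:6, 11:2, 12:4, 13:4
Odd-degree vertices: none.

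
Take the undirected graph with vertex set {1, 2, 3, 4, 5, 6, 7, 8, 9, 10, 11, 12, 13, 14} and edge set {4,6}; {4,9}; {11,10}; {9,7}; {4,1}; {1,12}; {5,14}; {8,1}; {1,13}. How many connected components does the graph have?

Component: {2}
Component: {3}
Component: {5, 14}
Component: {10, 11}
Component: {1, 4, 6, 7, 8, 9, 12, 13}

5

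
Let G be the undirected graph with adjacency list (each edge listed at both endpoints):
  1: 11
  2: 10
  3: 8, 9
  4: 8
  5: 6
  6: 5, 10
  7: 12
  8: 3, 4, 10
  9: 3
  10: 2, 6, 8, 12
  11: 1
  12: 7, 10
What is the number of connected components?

2

Component: {1, 11}
Component: {2, 3, 4, 5, 6, 7, 8, 9, 10, 12}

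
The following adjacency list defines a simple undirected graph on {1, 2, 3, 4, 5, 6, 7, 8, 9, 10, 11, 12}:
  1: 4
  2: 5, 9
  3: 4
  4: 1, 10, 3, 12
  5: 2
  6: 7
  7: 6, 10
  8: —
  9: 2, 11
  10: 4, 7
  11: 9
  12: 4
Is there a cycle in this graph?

No

The graph has 12 vertices, 9 edges, and 3 connected components.
A forest on 12 vertices with 3 components has exactly 9 edges, which matches — so no cycle.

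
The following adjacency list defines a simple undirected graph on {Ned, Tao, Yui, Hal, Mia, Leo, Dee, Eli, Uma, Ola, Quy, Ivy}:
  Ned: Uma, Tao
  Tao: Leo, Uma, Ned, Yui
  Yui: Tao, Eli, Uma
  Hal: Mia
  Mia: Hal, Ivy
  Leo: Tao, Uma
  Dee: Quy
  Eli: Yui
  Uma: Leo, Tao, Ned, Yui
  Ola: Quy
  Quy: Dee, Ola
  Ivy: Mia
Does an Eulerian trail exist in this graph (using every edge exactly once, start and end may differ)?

Degrees: Ned:2, Tao:4, Yui:3, Hal:1, Mia:2, Leo:2, Dee:1, Eli:1, Uma:4, Ola:1, Quy:2, Ivy:1
Odd-degree vertices: Yui, Hal, Dee, Eli, Ola, Ivy (6 total).
With 6 odd-degree vertices (more than two), no single trail can use every edge.

No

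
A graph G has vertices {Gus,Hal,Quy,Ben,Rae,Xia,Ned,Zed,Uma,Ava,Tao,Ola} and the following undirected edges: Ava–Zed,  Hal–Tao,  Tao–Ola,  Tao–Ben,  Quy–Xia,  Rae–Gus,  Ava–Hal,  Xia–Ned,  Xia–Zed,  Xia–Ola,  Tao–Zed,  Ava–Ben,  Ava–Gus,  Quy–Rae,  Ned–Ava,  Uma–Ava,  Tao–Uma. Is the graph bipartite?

A valid 2-coloring puts {Rae, Xia, Ava, Tao} on one side and {Gus, Hal, Quy, Ben, Ned, Zed, Uma, Ola} on the other; every edge crosses between the two sides.

Yes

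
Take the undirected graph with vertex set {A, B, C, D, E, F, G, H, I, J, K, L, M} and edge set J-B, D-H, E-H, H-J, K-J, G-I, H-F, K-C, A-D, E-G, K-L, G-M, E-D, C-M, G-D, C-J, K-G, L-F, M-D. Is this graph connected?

A breadth-first search from A visits A, D, G, H, E, M, K, I, F, J, C, L, B — all 13 vertices — so the graph is connected.

Yes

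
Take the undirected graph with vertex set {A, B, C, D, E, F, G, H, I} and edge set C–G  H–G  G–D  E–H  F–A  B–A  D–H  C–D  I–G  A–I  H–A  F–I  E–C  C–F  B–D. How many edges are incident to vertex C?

4

Neighbors of C: D, E, F, G.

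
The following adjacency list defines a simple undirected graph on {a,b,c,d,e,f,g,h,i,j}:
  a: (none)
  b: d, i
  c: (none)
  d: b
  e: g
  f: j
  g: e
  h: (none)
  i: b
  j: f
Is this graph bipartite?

A valid 2-coloring puts {a, c, d, g, h, i, j} on one side and {b, e, f} on the other; every edge crosses between the two sides.

Yes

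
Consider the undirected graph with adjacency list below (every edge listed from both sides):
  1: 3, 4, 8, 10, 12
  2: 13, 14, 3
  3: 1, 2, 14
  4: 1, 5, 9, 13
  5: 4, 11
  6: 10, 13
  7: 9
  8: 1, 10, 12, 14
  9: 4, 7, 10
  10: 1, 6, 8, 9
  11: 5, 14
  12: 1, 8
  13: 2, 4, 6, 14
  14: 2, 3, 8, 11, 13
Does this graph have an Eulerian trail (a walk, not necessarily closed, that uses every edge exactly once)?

Degrees: 1:5, 2:3, 3:3, 4:4, 5:2, 6:2, 7:1, 8:4, 9:3, 10:4, 11:2, 12:2, 13:4, 14:5
Odd-degree vertices: 1, 2, 3, 7, 9, 14 (6 total).
An Eulerian trail requires 0 or 2 odd-degree vertices; here there are 6.

No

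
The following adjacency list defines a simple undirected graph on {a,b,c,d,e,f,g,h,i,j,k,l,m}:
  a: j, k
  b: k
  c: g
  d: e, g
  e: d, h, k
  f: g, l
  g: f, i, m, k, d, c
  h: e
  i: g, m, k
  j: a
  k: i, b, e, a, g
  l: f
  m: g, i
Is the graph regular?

Degrees: a:2, b:1, c:1, d:2, e:3, f:2, g:6, h:1, i:3, j:1, k:5, l:1, m:2
Degrees are not all equal (e.g. deg(b)=1 but deg(g)=6); not regular.

No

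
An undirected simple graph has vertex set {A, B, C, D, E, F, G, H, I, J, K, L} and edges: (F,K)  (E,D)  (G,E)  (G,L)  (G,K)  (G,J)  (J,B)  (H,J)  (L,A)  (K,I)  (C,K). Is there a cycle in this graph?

|V| = 12, |E| = 11, number of components = 1.
A forest on 12 vertices with 1 component has exactly 11 edges, which matches — so no cycle.

No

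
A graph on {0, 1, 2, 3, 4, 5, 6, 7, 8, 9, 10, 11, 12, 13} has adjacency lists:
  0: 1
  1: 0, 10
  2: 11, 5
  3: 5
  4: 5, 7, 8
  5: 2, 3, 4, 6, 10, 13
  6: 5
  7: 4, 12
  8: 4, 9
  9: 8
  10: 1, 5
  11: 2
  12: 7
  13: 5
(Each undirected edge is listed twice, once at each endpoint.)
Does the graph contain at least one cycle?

|V| = 14, |E| = 13, number of components = 1.
Since 13 = 14 - 1, the graph is a forest and contains no cycle.

No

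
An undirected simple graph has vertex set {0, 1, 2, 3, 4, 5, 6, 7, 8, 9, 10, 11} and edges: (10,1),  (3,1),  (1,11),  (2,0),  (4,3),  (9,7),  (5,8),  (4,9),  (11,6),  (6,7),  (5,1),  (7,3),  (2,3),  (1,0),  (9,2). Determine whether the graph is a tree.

No

The graph has 12 vertices and 15 edges.
A tree on 12 vertices has exactly 11 edges; this graph has 15, so it contains a cycle and is not a tree.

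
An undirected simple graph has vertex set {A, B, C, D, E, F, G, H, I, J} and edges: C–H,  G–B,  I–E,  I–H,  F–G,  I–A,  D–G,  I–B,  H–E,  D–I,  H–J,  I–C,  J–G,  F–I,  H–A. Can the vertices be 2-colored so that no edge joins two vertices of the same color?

The cycle A-I-H-A has length 3, which is odd, so the graph is not bipartite.

No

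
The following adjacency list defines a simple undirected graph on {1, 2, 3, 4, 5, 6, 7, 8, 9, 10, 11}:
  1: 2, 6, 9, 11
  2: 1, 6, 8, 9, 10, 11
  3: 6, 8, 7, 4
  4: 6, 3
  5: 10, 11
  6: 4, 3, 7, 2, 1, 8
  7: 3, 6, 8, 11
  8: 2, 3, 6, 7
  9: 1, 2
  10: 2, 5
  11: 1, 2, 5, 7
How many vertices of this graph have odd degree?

0

Degrees: 1:4, 2:6, 3:4, 4:2, 5:2, 6:6, 7:4, 8:4, 9:2, 10:2, 11:4
Odd-degree vertices: none.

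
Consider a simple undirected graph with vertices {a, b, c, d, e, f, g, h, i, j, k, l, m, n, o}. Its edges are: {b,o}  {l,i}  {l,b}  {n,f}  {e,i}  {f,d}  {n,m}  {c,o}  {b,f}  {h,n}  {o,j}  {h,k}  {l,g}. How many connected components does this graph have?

Component: {a}
Component: {b, c, d, e, f, g, h, i, j, k, l, m, n, o}

2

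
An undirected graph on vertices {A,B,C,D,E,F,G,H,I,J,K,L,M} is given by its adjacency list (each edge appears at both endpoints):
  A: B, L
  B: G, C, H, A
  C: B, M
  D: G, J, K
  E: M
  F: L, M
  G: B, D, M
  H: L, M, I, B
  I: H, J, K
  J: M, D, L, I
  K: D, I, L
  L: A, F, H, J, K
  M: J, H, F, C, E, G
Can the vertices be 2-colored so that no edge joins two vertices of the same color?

Yes

Color {B, D, I, L, M} black and {A, C, E, F, G, H, J, K} white. No edge joins two same-colored vertices, so the graph is bipartite.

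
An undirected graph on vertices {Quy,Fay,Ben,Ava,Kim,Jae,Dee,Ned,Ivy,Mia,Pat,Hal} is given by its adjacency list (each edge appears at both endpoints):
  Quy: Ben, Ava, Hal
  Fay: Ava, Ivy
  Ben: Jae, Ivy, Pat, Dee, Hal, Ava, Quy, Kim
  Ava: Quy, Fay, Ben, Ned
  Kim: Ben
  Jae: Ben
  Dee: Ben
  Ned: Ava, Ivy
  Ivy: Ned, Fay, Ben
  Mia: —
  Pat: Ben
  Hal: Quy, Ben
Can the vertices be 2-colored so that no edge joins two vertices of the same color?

No

The cycle Ben-Quy-Hal-Ben has length 3, which is odd, so the graph is not bipartite.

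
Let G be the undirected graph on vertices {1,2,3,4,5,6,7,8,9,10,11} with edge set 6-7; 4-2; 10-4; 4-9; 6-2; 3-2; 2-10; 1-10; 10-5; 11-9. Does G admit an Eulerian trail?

Degrees: 1:1, 2:4, 3:1, 4:3, 5:1, 6:2, 7:1, 8:0, 9:2, 10:4, 11:1
Odd-degree vertices: 1, 3, 4, 5, 7, 11 (6 total).
With 6 odd-degree vertices (more than two), no single trail can use every edge.

No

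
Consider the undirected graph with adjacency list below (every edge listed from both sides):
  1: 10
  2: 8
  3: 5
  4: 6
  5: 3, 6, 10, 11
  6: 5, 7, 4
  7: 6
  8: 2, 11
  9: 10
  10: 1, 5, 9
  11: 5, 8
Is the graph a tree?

Yes

|V| = 11, |E| = 10.
Connected and |E| = |V| - 1, which characterizes a tree.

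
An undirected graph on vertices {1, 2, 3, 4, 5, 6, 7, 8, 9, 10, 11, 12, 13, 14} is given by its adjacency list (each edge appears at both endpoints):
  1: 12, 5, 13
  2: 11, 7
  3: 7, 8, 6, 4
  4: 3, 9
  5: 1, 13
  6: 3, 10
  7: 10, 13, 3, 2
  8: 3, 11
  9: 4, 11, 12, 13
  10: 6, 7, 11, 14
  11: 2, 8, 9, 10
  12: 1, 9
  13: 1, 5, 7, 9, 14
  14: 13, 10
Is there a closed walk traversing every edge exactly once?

Degrees: 1:3, 2:2, 3:4, 4:2, 5:2, 6:2, 7:4, 8:2, 9:4, 10:4, 11:4, 12:2, 13:5, 14:2
Vertices with odd degree: 1, 13. An Eulerian circuit requires all degrees even.

No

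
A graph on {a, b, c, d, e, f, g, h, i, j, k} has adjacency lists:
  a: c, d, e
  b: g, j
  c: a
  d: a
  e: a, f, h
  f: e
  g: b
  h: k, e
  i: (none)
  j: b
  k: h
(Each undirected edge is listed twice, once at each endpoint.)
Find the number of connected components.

3

Component: {i}
Component: {b, g, j}
Component: {a, c, d, e, f, h, k}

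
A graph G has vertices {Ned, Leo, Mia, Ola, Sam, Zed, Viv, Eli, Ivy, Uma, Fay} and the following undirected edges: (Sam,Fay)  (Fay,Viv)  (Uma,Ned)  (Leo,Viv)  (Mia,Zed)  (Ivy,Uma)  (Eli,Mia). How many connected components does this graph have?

Component: {Ola}
Component: {Ned, Ivy, Uma}
Component: {Mia, Zed, Eli}
Component: {Leo, Sam, Viv, Fay}

4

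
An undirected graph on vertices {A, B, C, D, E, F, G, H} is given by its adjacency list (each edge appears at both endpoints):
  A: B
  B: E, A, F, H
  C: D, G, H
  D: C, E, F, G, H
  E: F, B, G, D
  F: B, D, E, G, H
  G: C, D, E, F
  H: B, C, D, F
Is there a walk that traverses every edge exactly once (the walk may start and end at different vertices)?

Degrees: A:1, B:4, C:3, D:5, E:4, F:5, G:4, H:4
Odd-degree vertices: A, C, D, F (4 total).
With 4 odd-degree vertices (more than two), no single trail can use every edge.

No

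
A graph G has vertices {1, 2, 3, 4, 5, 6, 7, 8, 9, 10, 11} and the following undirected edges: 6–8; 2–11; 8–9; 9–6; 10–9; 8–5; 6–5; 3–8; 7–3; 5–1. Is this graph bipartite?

The cycle 8-6-9-8 has length 3, which is odd, so the graph is not bipartite.

No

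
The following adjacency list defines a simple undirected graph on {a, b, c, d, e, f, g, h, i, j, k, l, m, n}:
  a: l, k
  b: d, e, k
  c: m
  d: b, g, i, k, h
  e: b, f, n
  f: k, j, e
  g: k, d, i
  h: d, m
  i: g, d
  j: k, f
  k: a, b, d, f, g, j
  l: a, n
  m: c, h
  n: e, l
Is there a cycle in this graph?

|V| = 14, |E| = 19, number of components = 1.
Since 19 > 14 - 1, a cycle must exist; for instance k-b-d-i-g-k.

Yes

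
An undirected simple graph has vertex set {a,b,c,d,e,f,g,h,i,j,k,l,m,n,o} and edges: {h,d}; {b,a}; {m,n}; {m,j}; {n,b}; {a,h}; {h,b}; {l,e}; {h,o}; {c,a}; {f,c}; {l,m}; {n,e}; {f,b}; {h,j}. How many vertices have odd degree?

Degrees: a:3, b:4, c:2, d:1, e:2, f:2, g:0, h:5, i:0, j:2, k:0, l:2, m:3, n:3, o:1
Odd-degree vertices: a, d, h, m, n, o.

6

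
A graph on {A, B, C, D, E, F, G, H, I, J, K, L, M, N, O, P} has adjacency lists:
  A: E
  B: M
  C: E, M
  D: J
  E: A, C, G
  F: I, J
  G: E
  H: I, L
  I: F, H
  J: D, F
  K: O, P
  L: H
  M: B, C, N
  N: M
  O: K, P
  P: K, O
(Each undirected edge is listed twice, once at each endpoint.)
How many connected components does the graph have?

3

Component: {K, O, P}
Component: {D, F, H, I, J, L}
Component: {A, B, C, E, G, M, N}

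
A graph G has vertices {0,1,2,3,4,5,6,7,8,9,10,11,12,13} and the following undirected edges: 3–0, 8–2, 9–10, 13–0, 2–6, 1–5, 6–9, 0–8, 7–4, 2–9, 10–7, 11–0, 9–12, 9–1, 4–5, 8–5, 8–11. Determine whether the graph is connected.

A breadth-first search from 0 visits 0, 8, 13, 3, 11, 2, 5, 9, 6, 1, 4, 10, 12, 7 — all 14 vertices — so the graph is connected.

Yes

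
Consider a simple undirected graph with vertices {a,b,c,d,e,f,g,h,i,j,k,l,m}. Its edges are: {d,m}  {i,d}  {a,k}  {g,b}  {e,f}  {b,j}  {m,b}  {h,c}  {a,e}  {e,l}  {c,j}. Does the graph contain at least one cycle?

The graph has 13 vertices, 11 edges, and 2 connected components.
A forest on 13 vertices with 2 components has exactly 11 edges, which matches — so no cycle.

No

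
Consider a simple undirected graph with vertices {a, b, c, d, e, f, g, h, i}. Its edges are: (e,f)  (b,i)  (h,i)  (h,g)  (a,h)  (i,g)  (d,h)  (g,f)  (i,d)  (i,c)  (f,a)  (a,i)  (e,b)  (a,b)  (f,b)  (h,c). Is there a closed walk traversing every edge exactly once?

No

Degrees: a:4, b:4, c:2, d:2, e:2, f:4, g:3, h:5, i:6
Vertices with odd degree: g, h. An Eulerian circuit requires all degrees even.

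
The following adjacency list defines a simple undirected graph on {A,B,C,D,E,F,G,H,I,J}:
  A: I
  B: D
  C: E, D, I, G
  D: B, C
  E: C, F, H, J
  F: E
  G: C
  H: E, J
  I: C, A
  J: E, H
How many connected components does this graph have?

Component: {A, B, C, D, E, F, G, H, I, J}

1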